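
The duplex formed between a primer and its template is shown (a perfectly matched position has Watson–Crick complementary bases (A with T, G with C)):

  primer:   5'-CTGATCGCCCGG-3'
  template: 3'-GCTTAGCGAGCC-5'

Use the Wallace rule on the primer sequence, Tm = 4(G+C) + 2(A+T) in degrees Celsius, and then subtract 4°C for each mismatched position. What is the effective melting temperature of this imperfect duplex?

30°C

Primer base counts: A=1, T=2, G=4, C=5 → A+T=3, G+C=9
Perfect-match Tm = 2(3) + 4(9) = 6 + 36 = 42°C
Mismatches (positions where the bases are not complementary): 3 (at positions 2, 3, 9)
Effective Tm = 42 − 3×4 = 42 − 12 = 30°C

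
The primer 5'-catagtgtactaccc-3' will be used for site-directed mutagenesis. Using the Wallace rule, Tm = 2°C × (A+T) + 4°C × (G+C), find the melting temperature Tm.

44°C

G=2, T=4, A=4, C=5
AT pairs contribute 8, GC pairs contribute 7.
Tm = 4·7 + 2·8 = 28 + 16 = 44°C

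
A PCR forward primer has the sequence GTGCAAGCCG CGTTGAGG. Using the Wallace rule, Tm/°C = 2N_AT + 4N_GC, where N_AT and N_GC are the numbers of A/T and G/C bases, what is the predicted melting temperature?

60°C

Scanning the sequence gives G=8, T=3, C=4, A=3.
AT pairs contribute 6, GC pairs contribute 12.
Tm = 4·12 + 2·6 = 48 + 12 = 60°C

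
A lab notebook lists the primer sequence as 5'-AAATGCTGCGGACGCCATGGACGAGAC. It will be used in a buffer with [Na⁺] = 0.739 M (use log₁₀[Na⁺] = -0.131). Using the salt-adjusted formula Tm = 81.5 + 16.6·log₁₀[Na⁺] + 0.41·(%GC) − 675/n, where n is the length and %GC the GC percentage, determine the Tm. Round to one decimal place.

Length n = 27. Scanning the sequence gives T=3, G=9, A=8, C=7.
G+C = 16, so %GC = 16/27 × 100 = 59.259%
Salt term: 16.6 × (-0.131) = -2.175
GC term: 0.41 × 59.259 = 24.296; length term: −675/27 = −25
Tm = 81.5 + (-2.175) + 24.296 − 25 = 78.621 → 78.6°C

78.6°C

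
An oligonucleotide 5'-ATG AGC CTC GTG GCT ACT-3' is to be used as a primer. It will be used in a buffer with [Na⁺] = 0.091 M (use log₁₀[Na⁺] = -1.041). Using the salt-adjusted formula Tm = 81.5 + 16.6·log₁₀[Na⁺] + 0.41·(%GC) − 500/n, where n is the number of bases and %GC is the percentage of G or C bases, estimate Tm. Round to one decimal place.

59.2°C

Length n = 18. T=5, C=5, G=5, A=3
G+C = 10, so %GC = 10/18 × 100 = 55.556%
Salt term: 16.6 × (-1.041) = -17.281
GC term: 0.41 × 55.556 = 22.778; length term: −500/18 = −27.778
Tm = 81.5 + (-17.281) + 22.778 − 27.778 = 59.219 → 59.2°C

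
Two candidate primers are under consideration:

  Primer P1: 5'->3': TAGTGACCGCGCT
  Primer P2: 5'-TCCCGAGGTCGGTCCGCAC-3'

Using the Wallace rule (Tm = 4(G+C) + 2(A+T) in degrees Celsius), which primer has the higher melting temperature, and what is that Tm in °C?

Primer P1: A+T=5, G+C=8 → Tm = 2(5)+4(8) = 42°C
Primer P2: A+T=5, G+C=14 → Tm = 2(5)+4(14) = 66°C
42°C vs 66°C → primer P2 is higher.

Primer P2, 66°C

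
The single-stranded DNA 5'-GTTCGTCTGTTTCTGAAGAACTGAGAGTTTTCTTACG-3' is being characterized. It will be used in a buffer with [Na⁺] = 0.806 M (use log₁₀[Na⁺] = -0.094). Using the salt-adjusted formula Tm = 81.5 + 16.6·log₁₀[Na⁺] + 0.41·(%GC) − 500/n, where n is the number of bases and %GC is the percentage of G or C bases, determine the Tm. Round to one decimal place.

83.0°C

Length n = 37. Scanning the sequence gives G=9, T=15, A=7, C=6.
G+C = 15, so %GC = 15/37 × 100 = 40.541%
Salt term: 16.6 × (-0.094) = -1.56
GC term: 0.41 × 40.541 = 16.622; length term: −500/37 = −13.514
Tm = 81.5 + (-1.56) + 16.622 − 13.514 = 83.048 → 83.0°C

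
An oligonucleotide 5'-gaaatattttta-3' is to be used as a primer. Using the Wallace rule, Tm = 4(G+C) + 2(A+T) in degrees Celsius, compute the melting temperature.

Base counts: A=5, C=0, G=1, T=6
AT pairs contribute 11, GC pairs contribute 1.
Tm = 2×11 + 4×1 = 26°C

26°C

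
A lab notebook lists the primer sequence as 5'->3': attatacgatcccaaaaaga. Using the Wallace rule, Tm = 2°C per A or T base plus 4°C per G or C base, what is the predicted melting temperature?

G=2, T=4, A=10, C=4
AT pairs contribute 14, GC pairs contribute 6.
Tm = 2×14 + 4×6 = 52°C

52°C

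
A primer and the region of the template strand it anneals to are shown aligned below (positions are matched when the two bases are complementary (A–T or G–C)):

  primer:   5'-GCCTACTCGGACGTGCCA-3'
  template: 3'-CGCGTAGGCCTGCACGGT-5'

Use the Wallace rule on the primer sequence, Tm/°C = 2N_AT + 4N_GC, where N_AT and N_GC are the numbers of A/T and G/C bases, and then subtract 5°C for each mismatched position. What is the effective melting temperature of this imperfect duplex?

40°C

Primer base counts: A=3, T=3, G=5, C=7 → A+T=6, G+C=12
Perfect-match Tm = 2(6) + 4(12) = 12 + 48 = 60°C
Mismatches (positions where the bases are not complementary): 4 (at positions 3, 4, 6, 7)
Effective Tm = 60 − 4×5 = 60 − 20 = 40°C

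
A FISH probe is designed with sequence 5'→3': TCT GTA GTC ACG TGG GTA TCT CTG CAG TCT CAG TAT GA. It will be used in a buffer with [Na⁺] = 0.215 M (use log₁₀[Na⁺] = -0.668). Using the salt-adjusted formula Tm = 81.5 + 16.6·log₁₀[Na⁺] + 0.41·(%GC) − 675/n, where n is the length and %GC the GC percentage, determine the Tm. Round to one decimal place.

Length n = 38. T=13, A=7, C=8, G=10
G+C = 18, so %GC = 18/38 × 100 = 47.368%
Salt term: 16.6 × (-0.668) = -11.089
GC term: 0.41 × 47.368 = 19.421; length term: −675/38 = −17.763
Tm = 81.5 + (-11.089) + 19.421 − 17.763 = 72.069 → 72.1°C

72.1°C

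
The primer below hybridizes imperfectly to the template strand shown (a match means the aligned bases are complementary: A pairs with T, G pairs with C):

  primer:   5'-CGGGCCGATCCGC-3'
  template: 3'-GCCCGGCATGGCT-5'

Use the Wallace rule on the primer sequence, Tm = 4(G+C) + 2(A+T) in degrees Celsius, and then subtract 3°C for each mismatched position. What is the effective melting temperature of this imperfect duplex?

Primer base counts: A=1, T=1, G=5, C=6 → A+T=2, G+C=11
Perfect-match Tm = 2(2) + 4(11) = 4 + 44 = 48°C
Mismatches (positions where the bases are not complementary): 3 (at positions 8, 9, 13)
Effective Tm = 48 − 3×3 = 48 − 9 = 39°C

39°C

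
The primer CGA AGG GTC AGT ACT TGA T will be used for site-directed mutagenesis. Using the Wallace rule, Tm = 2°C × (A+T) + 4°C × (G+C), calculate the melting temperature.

56°C

Scanning the sequence gives T=5, G=6, C=3, A=5.
A+T = 10, G+C = 9
Tm = 2×10 + 4×9 = 56°C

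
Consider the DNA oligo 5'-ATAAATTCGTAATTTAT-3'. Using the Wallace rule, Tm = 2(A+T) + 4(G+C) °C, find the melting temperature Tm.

G=1, C=1, A=7, T=8
So N_AT = 15 and N_GC = 2.
Tm = 2(15) + 4(2) = 30 + 8 = 38°C

38°C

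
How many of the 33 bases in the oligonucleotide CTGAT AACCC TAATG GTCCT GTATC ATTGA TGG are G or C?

14

G=7, A=8, T=11, C=7
G+C = 7 + 7 = 14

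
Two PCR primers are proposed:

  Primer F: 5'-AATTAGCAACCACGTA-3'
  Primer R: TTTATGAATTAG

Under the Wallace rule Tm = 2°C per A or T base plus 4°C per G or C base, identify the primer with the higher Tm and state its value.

Primer F, 44°C

Primer F: A+T=10, G+C=6 → Tm = 2(10)+4(6) = 44°C
Primer R: A+T=10, G+C=2 → Tm = 2(10)+4(2) = 28°C
44°C vs 28°C → primer F is higher.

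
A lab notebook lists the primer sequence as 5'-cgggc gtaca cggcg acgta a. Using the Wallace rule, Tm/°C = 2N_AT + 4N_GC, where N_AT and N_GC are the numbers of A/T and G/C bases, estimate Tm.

Scanning the sequence gives T=2, C=6, G=8, A=5.
AT pairs contribute 7, GC pairs contribute 14.
Tm = 2(7) + 4(14) = 14 + 56 = 70°C

70°C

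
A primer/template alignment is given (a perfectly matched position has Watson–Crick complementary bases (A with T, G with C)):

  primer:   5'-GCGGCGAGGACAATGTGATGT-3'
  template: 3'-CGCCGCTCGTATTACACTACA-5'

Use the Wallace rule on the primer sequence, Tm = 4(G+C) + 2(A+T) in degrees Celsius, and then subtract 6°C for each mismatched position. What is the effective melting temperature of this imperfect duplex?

54°C

Primer base counts: A=5, T=4, G=9, C=3 → A+T=9, G+C=12
Perfect-match Tm = 2(9) + 4(12) = 18 + 48 = 66°C
Mismatches (positions where the bases are not complementary): 2 (at positions 9, 11)
Effective Tm = 66 − 2×6 = 66 − 12 = 54°C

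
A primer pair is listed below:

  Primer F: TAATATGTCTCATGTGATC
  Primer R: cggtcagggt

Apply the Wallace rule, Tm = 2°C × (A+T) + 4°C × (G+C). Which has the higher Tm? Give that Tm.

Primer F: A+T=13, G+C=6 → Tm = 2(13)+4(6) = 50°C
Primer R: A+T=3, G+C=7 → Tm = 2(3)+4(7) = 34°C
50°C vs 34°C → primer F is higher.

Primer F, 50°C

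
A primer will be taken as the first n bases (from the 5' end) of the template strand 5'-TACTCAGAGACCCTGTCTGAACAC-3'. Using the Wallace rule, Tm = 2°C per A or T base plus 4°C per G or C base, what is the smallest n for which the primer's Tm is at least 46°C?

First 14 bases: TACTCAGAGACCCT → Tm = 42°C (< 46°C)
First 15 bases: TACTCAGAGACCCTG → Tm = 46°C (≥ 46°C)
Since every base adds ≥2°C, Tm only increases with n, so the threshold is first crossed at n = 15.

n = 15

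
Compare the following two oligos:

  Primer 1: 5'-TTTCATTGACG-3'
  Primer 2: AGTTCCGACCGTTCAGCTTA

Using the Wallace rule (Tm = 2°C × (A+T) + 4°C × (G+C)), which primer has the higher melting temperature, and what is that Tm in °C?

Primer 2, 60°C

Primer 1: A+T=7, G+C=4 → Tm = 2(7)+4(4) = 30°C
Primer 2: A+T=10, G+C=10 → Tm = 2(10)+4(10) = 60°C
30°C vs 60°C → primer 2 is higher.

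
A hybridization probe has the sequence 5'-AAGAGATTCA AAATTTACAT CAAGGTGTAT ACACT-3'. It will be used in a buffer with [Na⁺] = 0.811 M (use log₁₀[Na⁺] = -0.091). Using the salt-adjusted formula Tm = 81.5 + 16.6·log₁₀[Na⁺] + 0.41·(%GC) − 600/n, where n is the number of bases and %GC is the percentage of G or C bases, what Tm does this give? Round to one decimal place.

Length n = 35. Counting bases: A=15, T=10, C=5, G=5
G+C = 10, so %GC = 10/35 × 100 = 28.571%
Salt term: 16.6 × (-0.091) = -1.511
GC term: 0.41 × 28.571 = 11.714; length term: −600/35 = −17.143
Tm = 81.5 + (-1.511) + 11.714 − 17.143 = 74.56 → 74.6°C

74.6°C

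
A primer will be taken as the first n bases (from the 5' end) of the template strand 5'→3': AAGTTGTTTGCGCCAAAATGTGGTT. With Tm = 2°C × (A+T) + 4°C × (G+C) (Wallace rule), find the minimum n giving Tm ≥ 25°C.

n = 10

First 9 bases: AAGTTGTTT → Tm = 22°C (< 25°C)
First 10 bases: AAGTTGTTTG → Tm = 26°C (≥ 25°C)
Since every base adds ≥2°C, Tm only increases with n, so the threshold is first crossed at n = 10.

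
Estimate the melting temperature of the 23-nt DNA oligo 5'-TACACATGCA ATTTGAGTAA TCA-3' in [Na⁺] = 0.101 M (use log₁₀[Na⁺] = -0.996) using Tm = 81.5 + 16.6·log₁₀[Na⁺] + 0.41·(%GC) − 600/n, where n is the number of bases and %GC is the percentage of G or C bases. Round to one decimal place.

Length n = 23. Counting bases: G=3, T=7, C=4, A=9
G+C = 7, so %GC = 7/23 × 100 = 30.435%
Salt term: 16.6 × (-0.996) = -16.534
GC term: 0.41 × 30.435 = 12.478; length term: −600/23 = −26.087
Tm = 81.5 + (-16.534) + 12.478 − 26.087 = 51.357 → 51.4°C

51.4°C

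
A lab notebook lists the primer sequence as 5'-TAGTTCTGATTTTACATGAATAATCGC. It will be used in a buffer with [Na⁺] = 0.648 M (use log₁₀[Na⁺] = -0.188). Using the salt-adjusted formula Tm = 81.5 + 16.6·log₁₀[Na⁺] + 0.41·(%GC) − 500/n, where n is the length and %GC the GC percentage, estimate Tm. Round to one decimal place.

Length n = 27. Counting bases: G=4, C=4, A=8, T=11
G+C = 8, so %GC = 8/27 × 100 = 29.63%
Salt term: 16.6 × (-0.188) = -3.121
GC term: 0.41 × 29.63 = 12.148; length term: −500/27 = −18.519
Tm = 81.5 + (-3.121) + 12.148 − 18.519 = 72.008 → 72.0°C

72.0°C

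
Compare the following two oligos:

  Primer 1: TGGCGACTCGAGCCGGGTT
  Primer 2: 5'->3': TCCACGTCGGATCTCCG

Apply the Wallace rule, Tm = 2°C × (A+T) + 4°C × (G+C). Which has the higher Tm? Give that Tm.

Primer 1: A+T=6, G+C=13 → Tm = 2(6)+4(13) = 64°C
Primer 2: A+T=6, G+C=11 → Tm = 2(6)+4(11) = 56°C
64°C vs 56°C → primer 1 is higher.

Primer 1, 64°C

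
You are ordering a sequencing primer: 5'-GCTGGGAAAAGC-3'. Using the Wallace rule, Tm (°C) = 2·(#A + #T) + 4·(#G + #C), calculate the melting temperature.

38°C

Counting bases: A=4, T=1, C=2, G=5
AT pairs contribute 5, GC pairs contribute 7.
Tm = 2×5 + 4×7 = 38°C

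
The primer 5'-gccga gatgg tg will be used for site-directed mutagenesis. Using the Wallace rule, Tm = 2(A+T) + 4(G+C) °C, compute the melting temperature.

Base counts: A=2, C=2, G=6, T=2
AT pairs contribute 4, GC pairs contribute 8.
Tm = 4·8 + 2·4 = 32 + 8 = 40°C

40°C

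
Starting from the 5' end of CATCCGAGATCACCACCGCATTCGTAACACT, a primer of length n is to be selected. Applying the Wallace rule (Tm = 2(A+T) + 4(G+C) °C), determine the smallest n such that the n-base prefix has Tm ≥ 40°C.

First 12 bases: CATCCGAGATCA → Tm = 36°C (< 40°C)
First 13 bases: CATCCGAGATCAC → Tm = 40°C (≥ 40°C)
Each additional base adds 2°C (A/T) or 4°C (G/C), so Tm is non-decreasing in n; n = 13 is the first length to reach 40°C.

n = 13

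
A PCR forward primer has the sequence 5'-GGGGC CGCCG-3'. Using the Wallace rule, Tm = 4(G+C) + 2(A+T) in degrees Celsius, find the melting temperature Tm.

Base counts: C=4, G=6, T=0, A=0
A+T = 0, G+C = 10
Tm = 2(0) + 4(10) = 0 + 40 = 40°C

40°C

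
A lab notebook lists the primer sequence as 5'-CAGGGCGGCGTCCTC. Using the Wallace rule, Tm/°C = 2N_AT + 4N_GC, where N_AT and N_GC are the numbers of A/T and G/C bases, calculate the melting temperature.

Scanning the sequence gives T=2, C=6, A=1, G=6.
So N_AT = 3 and N_GC = 12.
Tm = 2(3) + 4(12) = 6 + 48 = 54°C

54°C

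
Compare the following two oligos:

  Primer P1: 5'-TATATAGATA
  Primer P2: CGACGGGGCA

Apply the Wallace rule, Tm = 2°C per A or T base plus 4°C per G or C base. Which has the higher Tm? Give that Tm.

Primer P1: A+T=9, G+C=1 → Tm = 2(9)+4(1) = 22°C
Primer P2: A+T=2, G+C=8 → Tm = 2(2)+4(8) = 36°C
22°C vs 36°C → primer P2 is higher.

Primer P2, 36°C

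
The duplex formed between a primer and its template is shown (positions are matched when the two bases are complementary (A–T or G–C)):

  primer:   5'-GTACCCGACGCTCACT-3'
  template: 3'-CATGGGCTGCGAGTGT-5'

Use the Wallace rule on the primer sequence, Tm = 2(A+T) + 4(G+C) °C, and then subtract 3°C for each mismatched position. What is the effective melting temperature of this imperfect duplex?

49°C

Primer base counts: A=3, T=3, G=3, C=7 → A+T=6, G+C=10
Perfect-match Tm = 2(6) + 4(10) = 12 + 40 = 52°C
Mismatches (positions where the bases are not complementary): 1 (at position 16)
Effective Tm = 52 − 1×3 = 52 − 3 = 49°C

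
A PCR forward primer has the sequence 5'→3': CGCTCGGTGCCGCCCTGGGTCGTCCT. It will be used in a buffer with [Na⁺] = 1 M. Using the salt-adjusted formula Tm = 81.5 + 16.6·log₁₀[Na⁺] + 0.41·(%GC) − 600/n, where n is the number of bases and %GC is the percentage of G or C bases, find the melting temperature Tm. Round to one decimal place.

Length n = 26. Counting bases: C=11, A=0, T=6, G=9
G+C = 20, so %GC = 20/26 × 100 = 76.923%
Salt term: 16.6 × (0) = 0
GC term: 0.41 × 76.923 = 31.538; length term: −600/26 = −23.077
Tm = 81.5 + (0) + 31.538 − 23.077 = 89.961 → 90.0°C

90.0°C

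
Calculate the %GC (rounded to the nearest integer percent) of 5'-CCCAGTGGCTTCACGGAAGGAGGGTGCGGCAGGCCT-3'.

69%

Scanning the sequence gives A=6, G=15, C=10, T=5.
G+C = 15 + 10 = 25 out of 36 bases
%GC = 25/36 × 100 = 69.44% ≈ 69%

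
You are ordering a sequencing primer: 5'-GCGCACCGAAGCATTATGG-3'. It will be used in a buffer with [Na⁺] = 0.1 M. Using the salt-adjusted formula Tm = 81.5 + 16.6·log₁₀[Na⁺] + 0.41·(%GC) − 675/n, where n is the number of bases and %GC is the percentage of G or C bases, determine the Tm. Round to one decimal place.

Length n = 19. Scanning the sequence gives A=5, T=3, G=6, C=5.
G+C = 11, so %GC = 11/19 × 100 = 57.895%
Salt term: 16.6 × (-1) = -16.6
GC term: 0.41 × 57.895 = 23.737; length term: −675/19 = −35.526
Tm = 81.5 + (-16.6) + 23.737 − 35.526 = 53.111 → 53.1°C

53.1°C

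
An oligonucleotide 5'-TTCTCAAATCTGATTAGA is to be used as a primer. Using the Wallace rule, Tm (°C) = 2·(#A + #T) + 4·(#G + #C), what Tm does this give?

Scanning the sequence gives A=6, T=7, C=3, G=2.
So N_AT = 13 and N_GC = 5.
Tm = 2(13) + 4(5) = 26 + 20 = 46°C

46°C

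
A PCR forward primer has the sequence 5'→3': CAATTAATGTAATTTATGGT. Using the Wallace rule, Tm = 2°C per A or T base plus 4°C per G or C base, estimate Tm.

48°C

Base counts: C=1, G=3, T=9, A=7
So N_AT = 16 and N_GC = 4.
Tm = 2(16) + 4(4) = 32 + 16 = 48°C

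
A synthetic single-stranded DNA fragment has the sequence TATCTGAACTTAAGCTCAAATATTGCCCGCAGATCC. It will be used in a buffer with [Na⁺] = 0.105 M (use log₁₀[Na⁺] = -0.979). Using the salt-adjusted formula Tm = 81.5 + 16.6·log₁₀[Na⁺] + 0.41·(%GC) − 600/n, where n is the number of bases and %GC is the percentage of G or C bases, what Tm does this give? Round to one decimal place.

65.7°C

Length n = 36. Base counts: C=10, T=10, G=5, A=11
G+C = 15, so %GC = 15/36 × 100 = 41.667%
Salt term: 16.6 × (-0.979) = -16.251
GC term: 0.41 × 41.667 = 17.083; length term: −600/36 = −16.667
Tm = 81.5 + (-16.251) + 17.083 − 16.667 = 65.665 → 65.7°C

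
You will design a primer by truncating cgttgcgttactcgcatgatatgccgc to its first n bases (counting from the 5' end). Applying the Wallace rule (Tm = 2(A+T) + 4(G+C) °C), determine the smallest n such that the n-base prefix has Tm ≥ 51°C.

First 16 bases: CGTTGCGTTACTCGCA → Tm = 50°C (< 51°C)
First 17 bases: CGTTGCGTTACTCGCAT → Tm = 52°C (≥ 51°C)
Since every base adds ≥2°C, Tm only increases with n, so the threshold is first crossed at n = 17.

n = 17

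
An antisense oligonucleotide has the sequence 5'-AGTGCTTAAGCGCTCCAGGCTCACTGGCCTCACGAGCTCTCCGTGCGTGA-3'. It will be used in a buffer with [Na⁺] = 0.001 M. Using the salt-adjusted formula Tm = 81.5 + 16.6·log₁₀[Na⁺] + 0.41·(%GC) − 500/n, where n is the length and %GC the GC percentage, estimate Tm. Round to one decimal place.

Length n = 50. Scanning the sequence gives A=8, T=11, G=14, C=17.
G+C = 31, so %GC = 31/50 × 100 = 62%
Salt term: 16.6 × (-3) = -49.8
GC term: 0.41 × 62 = 25.42; length term: −500/50 = −10
Tm = 81.5 + (-49.8) + 25.42 − 10 = 47.12 → 47.1°C

47.1°C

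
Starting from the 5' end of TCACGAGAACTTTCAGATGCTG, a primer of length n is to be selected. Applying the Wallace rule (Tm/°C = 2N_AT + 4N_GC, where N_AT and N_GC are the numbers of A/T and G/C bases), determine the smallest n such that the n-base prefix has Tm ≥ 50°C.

n = 18

First 17 bases: TCACGAGAACTTTCAGA → Tm = 48°C (< 50°C)
First 18 bases: TCACGAGAACTTTCAGAT → Tm = 50°C (≥ 50°C)
Since every base adds ≥2°C, Tm only increases with n, so the threshold is first crossed at n = 18.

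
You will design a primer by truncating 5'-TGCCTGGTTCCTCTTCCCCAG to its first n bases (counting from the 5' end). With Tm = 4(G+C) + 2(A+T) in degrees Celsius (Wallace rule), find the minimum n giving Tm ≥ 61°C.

First 18 bases: TGCCTGGTTCCTCTTCCC → Tm = 58°C (< 61°C)
First 19 bases: TGCCTGGTTCCTCTTCCCC → Tm = 62°C (≥ 61°C)
Each additional base adds 2°C (A/T) or 4°C (G/C), so Tm is non-decreasing in n; n = 19 is the first length to reach 61°C.

n = 19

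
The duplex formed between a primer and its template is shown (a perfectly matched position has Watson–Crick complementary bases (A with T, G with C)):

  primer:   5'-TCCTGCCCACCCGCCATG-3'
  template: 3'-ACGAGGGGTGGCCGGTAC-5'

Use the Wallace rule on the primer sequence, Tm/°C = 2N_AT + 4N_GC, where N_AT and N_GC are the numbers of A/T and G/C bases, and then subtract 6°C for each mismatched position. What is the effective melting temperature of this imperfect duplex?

44°C

Primer base counts: A=2, T=3, G=3, C=10 → A+T=5, G+C=13
Perfect-match Tm = 2(5) + 4(13) = 10 + 52 = 62°C
Mismatches (positions where the bases are not complementary): 3 (at positions 2, 5, 12)
Effective Tm = 62 − 3×6 = 62 − 18 = 44°C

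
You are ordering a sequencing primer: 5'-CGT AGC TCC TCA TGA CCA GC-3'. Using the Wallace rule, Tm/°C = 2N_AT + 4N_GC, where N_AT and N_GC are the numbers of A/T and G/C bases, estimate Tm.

64°C

Counting bases: C=8, A=4, T=4, G=4
A+T = 8, G+C = 12
Tm = 4·12 + 2·8 = 48 + 16 = 64°C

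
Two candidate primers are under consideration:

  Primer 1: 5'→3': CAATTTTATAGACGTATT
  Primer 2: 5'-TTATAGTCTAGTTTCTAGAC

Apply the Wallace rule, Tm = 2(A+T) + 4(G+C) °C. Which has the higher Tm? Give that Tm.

Primer 1: A+T=14, G+C=4 → Tm = 2(14)+4(4) = 44°C
Primer 2: A+T=14, G+C=6 → Tm = 2(14)+4(6) = 52°C
44°C vs 52°C → primer 2 is higher.

Primer 2, 52°C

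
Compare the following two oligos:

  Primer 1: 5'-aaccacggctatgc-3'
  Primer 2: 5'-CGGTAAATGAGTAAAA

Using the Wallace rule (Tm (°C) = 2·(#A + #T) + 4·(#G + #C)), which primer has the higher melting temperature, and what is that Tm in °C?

Primer 1, 44°C

Primer 1: A+T=6, G+C=8 → Tm = 2(6)+4(8) = 44°C
Primer 2: A+T=11, G+C=5 → Tm = 2(11)+4(5) = 42°C
44°C vs 42°C → primer 1 is higher.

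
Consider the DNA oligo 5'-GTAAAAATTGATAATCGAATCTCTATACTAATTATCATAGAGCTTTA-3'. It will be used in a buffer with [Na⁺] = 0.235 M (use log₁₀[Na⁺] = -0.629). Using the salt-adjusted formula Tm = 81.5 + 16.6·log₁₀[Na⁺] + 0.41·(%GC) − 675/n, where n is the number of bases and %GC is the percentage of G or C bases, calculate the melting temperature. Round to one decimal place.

66.3°C

Length n = 47. A=19, T=17, C=6, G=5
G+C = 11, so %GC = 11/47 × 100 = 23.404%
Salt term: 16.6 × (-0.629) = -10.441
GC term: 0.41 × 23.404 = 9.596; length term: −675/47 = −14.362
Tm = 81.5 + (-10.441) + 9.596 − 14.362 = 66.293 → 66.3°C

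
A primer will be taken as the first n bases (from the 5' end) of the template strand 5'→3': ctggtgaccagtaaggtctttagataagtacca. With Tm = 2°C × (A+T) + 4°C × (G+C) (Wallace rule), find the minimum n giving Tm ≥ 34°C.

First 10 bases: CTGGTGACCA → Tm = 32°C (< 34°C)
First 11 bases: CTGGTGACCAG → Tm = 36°C (≥ 34°C)
Since every base adds ≥2°C, Tm only increases with n, so the threshold is first crossed at n = 11.

n = 11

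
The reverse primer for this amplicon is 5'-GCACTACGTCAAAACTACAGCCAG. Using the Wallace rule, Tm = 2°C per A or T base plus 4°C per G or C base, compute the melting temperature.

Counting bases: C=8, A=9, T=3, G=4
So N_AT = 12 and N_GC = 12.
Tm = 4·12 + 2·12 = 48 + 24 = 72°C

72°C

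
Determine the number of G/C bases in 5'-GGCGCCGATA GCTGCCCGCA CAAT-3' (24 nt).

Base counts: G=7, C=9, T=3, A=5
Total G or C: 7 + 9 = 16

16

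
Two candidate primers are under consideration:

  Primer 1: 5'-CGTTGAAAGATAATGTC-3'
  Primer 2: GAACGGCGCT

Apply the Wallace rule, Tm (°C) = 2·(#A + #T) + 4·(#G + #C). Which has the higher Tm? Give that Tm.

Primer 1: A+T=11, G+C=6 → Tm = 2(11)+4(6) = 46°C
Primer 2: A+T=3, G+C=7 → Tm = 2(3)+4(7) = 34°C
46°C vs 34°C → primer 1 is higher.

Primer 1, 46°C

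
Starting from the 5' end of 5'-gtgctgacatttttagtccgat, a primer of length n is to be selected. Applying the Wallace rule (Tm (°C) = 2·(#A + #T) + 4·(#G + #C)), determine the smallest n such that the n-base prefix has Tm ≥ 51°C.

First 18 bases: GTGCTGACATTTTTAGTC → Tm = 50°C (< 51°C)
First 19 bases: GTGCTGACATTTTTAGTCC → Tm = 54°C (≥ 51°C)
Each additional base adds 2°C (A/T) or 4°C (G/C), so Tm is non-decreasing in n; n = 19 is the first length to reach 51°C.

n = 19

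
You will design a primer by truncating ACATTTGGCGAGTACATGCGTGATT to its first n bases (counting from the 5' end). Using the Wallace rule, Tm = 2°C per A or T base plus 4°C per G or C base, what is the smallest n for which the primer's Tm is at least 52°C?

n = 18

First 17 bases: ACATTTGGCGAGTACAT → Tm = 48°C (< 52°C)
First 18 bases: ACATTTGGCGAGTACATG → Tm = 52°C (≥ 52°C)
Since every base adds ≥2°C, Tm only increases with n, so the threshold is first crossed at n = 18.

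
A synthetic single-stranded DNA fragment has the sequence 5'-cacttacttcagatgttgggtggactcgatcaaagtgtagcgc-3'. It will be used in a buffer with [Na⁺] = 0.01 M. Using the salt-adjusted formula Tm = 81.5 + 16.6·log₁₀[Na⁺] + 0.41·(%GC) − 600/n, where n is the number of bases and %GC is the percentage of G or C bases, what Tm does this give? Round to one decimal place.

Length n = 43. Base counts: G=12, T=12, C=9, A=10
G+C = 21, so %GC = 21/43 × 100 = 48.837%
Salt term: 16.6 × (-2) = -33.2
GC term: 0.41 × 48.837 = 20.023; length term: −600/43 = −13.953
Tm = 81.5 + (-33.2) + 20.023 − 13.953 = 54.37 → 54.4°C

54.4°C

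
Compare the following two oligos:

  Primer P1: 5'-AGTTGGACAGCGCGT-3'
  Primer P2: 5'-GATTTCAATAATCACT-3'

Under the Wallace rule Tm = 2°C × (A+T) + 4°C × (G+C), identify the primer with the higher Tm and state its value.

Primer P1, 48°C

Primer P1: A+T=6, G+C=9 → Tm = 2(6)+4(9) = 48°C
Primer P2: A+T=12, G+C=4 → Tm = 2(12)+4(4) = 40°C
48°C vs 40°C → primer P1 is higher.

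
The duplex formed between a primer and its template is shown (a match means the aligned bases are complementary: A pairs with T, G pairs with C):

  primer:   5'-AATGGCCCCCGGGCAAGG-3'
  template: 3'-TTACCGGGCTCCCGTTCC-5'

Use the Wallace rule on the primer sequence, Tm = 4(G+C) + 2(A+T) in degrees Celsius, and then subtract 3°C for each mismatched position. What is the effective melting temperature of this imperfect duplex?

Primer base counts: A=4, T=1, G=7, C=6 → A+T=5, G+C=13
Perfect-match Tm = 2(5) + 4(13) = 10 + 52 = 62°C
Mismatches (positions where the bases are not complementary): 2 (at positions 9, 10)
Effective Tm = 62 − 2×3 = 62 − 6 = 56°C

56°C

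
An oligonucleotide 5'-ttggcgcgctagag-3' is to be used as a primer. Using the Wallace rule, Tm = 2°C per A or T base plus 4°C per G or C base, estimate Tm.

Counting bases: T=3, C=3, A=2, G=6
AT pairs contribute 5, GC pairs contribute 9.
Tm = 4·9 + 2·5 = 36 + 10 = 46°C

46°C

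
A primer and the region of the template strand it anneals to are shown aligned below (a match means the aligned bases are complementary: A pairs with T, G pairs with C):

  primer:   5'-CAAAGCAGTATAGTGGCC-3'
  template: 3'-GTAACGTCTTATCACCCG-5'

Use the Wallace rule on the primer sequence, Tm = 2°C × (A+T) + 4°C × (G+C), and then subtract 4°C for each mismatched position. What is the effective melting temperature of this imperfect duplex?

38°C

Primer base counts: A=6, T=3, G=5, C=4 → A+T=9, G+C=9
Perfect-match Tm = 2(9) + 4(9) = 18 + 36 = 54°C
Mismatches (positions where the bases are not complementary): 4 (at positions 3, 4, 9, 17)
Effective Tm = 54 − 4×4 = 54 − 16 = 38°C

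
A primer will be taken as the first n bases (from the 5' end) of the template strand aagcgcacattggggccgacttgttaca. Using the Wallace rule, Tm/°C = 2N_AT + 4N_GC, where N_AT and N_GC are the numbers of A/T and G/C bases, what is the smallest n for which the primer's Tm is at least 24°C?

n = 8

First 7 bases: AAGCGCA → Tm = 22°C (< 24°C)
First 8 bases: AAGCGCAC → Tm = 26°C (≥ 24°C)
Since every base adds ≥2°C, Tm only increases with n, so the threshold is first crossed at n = 8.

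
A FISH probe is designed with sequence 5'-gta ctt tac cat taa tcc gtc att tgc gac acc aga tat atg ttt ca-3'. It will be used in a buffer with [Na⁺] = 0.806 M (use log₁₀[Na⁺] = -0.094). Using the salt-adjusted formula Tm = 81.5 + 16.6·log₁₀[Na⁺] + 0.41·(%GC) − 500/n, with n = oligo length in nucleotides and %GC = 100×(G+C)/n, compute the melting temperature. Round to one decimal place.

84.1°C

Length n = 47. Base counts: A=13, C=11, G=6, T=17
G+C = 17, so %GC = 17/47 × 100 = 36.17%
Salt term: 16.6 × (-0.094) = -1.56
GC term: 0.41 × 36.17 = 14.83; length term: −500/47 = −10.638
Tm = 81.5 + (-1.56) + 14.83 − 10.638 = 84.132 → 84.1°C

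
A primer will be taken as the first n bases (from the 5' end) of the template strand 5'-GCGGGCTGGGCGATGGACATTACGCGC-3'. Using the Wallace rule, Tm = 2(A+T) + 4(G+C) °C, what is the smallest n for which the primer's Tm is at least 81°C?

n = 25

First 24 bases: GCGGGCTGGGCGATGGACATTACG → Tm = 80°C (< 81°C)
First 25 bases: GCGGGCTGGGCGATGGACATTACGC → Tm = 84°C (≥ 81°C)
Since every base adds ≥2°C, Tm only increases with n, so the threshold is first crossed at n = 25.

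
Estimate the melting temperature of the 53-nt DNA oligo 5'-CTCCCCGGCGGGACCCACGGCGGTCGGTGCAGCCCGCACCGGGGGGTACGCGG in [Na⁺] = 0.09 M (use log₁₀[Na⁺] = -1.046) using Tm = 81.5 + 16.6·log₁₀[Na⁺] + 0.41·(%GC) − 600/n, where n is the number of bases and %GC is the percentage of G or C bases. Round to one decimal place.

86.9°C

Length n = 53. Scanning the sequence gives A=5, T=4, C=21, G=23.
G+C = 44, so %GC = 44/53 × 100 = 83.019%
Salt term: 16.6 × (-1.046) = -17.364
GC term: 0.41 × 83.019 = 34.038; length term: −600/53 = −11.321
Tm = 81.5 + (-17.364) + 34.038 − 11.321 = 86.853 → 86.9°C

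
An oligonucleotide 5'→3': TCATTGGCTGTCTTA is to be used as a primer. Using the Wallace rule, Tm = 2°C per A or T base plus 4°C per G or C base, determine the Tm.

Scanning the sequence gives C=3, A=2, T=7, G=3.
AT pairs contribute 9, GC pairs contribute 6.
Tm = 4·6 + 2·9 = 24 + 18 = 42°C

42°C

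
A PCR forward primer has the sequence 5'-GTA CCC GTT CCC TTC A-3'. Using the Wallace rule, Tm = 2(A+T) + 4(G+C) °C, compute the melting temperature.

Scanning the sequence gives C=7, A=2, T=5, G=2.
A+T = 7, G+C = 9
Tm = 2×7 + 4×9 = 50°C

50°C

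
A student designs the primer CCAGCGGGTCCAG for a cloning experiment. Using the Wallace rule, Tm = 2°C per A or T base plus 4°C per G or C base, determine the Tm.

Scanning the sequence gives T=1, C=5, A=2, G=5.
A+T = 3, G+C = 10
Tm = 4·10 + 2·3 = 40 + 6 = 46°C

46°C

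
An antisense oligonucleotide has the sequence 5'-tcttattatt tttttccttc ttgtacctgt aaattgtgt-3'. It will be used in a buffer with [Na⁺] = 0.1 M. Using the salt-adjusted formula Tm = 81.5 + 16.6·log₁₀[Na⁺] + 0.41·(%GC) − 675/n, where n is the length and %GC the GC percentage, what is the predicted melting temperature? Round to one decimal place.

Length n = 39. Base counts: C=6, G=4, T=23, A=6
G+C = 10, so %GC = 10/39 × 100 = 25.641%
Salt term: 16.6 × (-1) = -16.6
GC term: 0.41 × 25.641 = 10.513; length term: −675/39 = −17.308
Tm = 81.5 + (-16.6) + 10.513 − 17.308 = 58.105 → 58.1°C

58.1°C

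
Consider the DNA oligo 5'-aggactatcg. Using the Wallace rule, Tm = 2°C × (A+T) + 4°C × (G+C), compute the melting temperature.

G=3, T=2, C=2, A=3
A+T = 5, G+C = 5
Tm = 4·5 + 2·5 = 20 + 10 = 30°C

30°C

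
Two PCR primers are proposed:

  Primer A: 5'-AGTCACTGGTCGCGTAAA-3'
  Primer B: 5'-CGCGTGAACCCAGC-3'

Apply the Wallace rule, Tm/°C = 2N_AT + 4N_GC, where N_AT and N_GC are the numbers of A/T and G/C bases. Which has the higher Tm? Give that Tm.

Primer A: A+T=9, G+C=9 → Tm = 2(9)+4(9) = 54°C
Primer B: A+T=4, G+C=10 → Tm = 2(4)+4(10) = 48°C
54°C vs 48°C → primer A is higher.

Primer A, 54°C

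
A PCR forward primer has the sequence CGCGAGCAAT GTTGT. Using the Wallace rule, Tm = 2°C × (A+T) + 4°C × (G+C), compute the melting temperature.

46°C

Counting bases: C=3, T=4, A=3, G=5
AT pairs contribute 7, GC pairs contribute 8.
Tm = 2(7) + 4(8) = 14 + 32 = 46°C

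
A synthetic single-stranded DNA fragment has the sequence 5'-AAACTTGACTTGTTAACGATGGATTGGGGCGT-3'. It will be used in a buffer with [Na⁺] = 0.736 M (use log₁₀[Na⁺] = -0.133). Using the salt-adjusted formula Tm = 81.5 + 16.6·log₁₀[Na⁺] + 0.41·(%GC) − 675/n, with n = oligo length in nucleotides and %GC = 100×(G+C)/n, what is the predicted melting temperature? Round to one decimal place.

Length n = 32. A=8, G=10, C=4, T=10
G+C = 14, so %GC = 14/32 × 100 = 43.75%
Salt term: 16.6 × (-0.133) = -2.208
GC term: 0.41 × 43.75 = 17.938; length term: −675/32 = −21.094
Tm = 81.5 + (-2.208) + 17.938 − 21.094 = 76.136 → 76.1°C

76.1°C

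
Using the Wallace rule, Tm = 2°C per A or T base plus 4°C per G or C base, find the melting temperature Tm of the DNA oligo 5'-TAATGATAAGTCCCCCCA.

52°C

Counting bases: C=6, A=6, T=4, G=2
So N_AT = 10 and N_GC = 8.
Tm = 4·8 + 2·10 = 32 + 20 = 52°C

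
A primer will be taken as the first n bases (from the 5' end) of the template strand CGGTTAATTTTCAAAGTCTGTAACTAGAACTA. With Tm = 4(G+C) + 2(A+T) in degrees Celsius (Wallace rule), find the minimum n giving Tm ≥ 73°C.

n = 28

First 27 bases: CGGTTAATTTTCAAAGTCTGTAACTAG → Tm = 72°C (< 73°C)
First 28 bases: CGGTTAATTTTCAAAGTCTGTAACTAGA → Tm = 74°C (≥ 73°C)
Since every base adds ≥2°C, Tm only increases with n, so the threshold is first crossed at n = 28.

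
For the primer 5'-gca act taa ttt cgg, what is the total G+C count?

6

Scanning the sequence gives G=3, T=5, C=3, A=4.
G+C = 3 + 3 = 6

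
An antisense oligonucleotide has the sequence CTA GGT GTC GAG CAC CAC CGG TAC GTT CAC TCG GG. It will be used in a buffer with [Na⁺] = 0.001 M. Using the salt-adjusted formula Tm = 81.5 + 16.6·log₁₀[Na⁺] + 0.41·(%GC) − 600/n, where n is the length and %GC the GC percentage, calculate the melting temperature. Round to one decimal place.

40.3°C

Length n = 35. Scanning the sequence gives T=7, C=11, G=11, A=6.
G+C = 22, so %GC = 22/35 × 100 = 62.857%
Salt term: 16.6 × (-3) = -49.8
GC term: 0.41 × 62.857 = 25.771; length term: −600/35 = −17.143
Tm = 81.5 + (-49.8) + 25.771 − 17.143 = 40.328 → 40.3°C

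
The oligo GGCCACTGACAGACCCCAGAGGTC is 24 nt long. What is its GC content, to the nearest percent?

T=2, G=7, C=9, A=6
G+C = 7 + 9 = 16 out of 24 bases
%GC = 16/24 × 100 = 66.67% ≈ 67%

67%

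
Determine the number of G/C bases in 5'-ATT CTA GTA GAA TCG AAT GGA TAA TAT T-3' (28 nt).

7

G=5, A=11, C=2, T=10
G+C = 5 + 2 = 7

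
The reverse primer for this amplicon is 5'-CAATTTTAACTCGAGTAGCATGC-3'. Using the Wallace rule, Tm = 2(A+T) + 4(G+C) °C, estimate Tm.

Base counts: C=5, A=7, G=4, T=7
So N_AT = 14 and N_GC = 9.
Tm = 2×14 + 4×9 = 64°C

64°C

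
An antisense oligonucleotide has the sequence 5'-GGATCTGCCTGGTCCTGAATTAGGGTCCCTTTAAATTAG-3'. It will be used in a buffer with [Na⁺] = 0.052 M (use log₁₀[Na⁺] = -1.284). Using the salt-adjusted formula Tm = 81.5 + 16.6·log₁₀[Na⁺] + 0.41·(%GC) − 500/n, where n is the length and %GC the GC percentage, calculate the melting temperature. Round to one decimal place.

66.3°C

Length n = 39. A=8, C=8, G=10, T=13
G+C = 18, so %GC = 18/39 × 100 = 46.154%
Salt term: 16.6 × (-1.284) = -21.314
GC term: 0.41 × 46.154 = 18.923; length term: −500/39 = −12.821
Tm = 81.5 + (-21.314) + 18.923 − 12.821 = 66.288 → 66.3°C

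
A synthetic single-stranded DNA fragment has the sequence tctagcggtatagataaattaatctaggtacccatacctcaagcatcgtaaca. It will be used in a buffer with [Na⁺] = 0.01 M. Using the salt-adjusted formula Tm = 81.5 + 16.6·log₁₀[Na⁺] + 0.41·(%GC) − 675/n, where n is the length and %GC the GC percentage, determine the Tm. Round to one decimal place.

Length n = 53. T=14, C=12, A=19, G=8
G+C = 20, so %GC = 20/53 × 100 = 37.736%
Salt term: 16.6 × (-2) = -33.2
GC term: 0.41 × 37.736 = 15.472; length term: −675/53 = −12.736
Tm = 81.5 + (-33.2) + 15.472 − 12.736 = 51.036 → 51.0°C

51.0°C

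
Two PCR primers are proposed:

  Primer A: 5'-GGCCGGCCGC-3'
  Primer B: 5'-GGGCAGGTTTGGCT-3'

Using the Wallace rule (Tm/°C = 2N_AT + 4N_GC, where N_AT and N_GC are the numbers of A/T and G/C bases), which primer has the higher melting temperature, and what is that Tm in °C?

Primer B, 46°C

Primer A: A+T=0, G+C=10 → Tm = 2(0)+4(10) = 40°C
Primer B: A+T=5, G+C=9 → Tm = 2(5)+4(9) = 46°C
40°C vs 46°C → primer B is higher.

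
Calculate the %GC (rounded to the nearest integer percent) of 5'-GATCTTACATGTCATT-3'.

31%

A=4, G=2, T=7, C=3
G+C = 2 + 3 = 5 out of 16 bases
%GC = 5/16 × 100 = 31.25% ≈ 31%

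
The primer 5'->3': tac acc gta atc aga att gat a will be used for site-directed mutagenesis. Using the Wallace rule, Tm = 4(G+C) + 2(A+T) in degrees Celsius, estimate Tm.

Counting bases: G=3, C=4, A=9, T=6
So N_AT = 15 and N_GC = 7.
Tm = 4·7 + 2·15 = 28 + 30 = 58°C

58°C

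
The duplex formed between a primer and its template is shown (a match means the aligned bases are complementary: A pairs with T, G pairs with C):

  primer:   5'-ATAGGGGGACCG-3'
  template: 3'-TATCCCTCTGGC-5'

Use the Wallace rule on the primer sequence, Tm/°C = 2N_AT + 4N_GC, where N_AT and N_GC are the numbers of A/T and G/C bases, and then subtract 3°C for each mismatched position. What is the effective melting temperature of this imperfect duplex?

37°C

Primer base counts: A=3, T=1, G=6, C=2 → A+T=4, G+C=8
Perfect-match Tm = 2(4) + 4(8) = 8 + 32 = 40°C
Mismatches (positions where the bases are not complementary): 1 (at position 7)
Effective Tm = 40 − 1×3 = 40 − 3 = 37°C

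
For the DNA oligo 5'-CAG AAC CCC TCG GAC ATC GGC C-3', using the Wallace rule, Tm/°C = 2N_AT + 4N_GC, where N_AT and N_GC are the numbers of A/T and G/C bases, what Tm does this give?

Scanning the sequence gives G=5, T=2, A=5, C=10.
So N_AT = 7 and N_GC = 15.
Tm = 2×7 + 4×15 = 74°C

74°C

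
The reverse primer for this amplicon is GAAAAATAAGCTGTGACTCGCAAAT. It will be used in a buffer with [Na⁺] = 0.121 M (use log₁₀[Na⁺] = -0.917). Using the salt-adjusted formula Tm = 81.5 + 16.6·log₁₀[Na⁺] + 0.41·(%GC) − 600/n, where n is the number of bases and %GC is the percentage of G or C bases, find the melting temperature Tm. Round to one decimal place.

Length n = 25. G=5, A=11, T=5, C=4
G+C = 9, so %GC = 9/25 × 100 = 36%
Salt term: 16.6 × (-0.917) = -15.222
GC term: 0.41 × 36 = 14.76; length term: −600/25 = −24
Tm = 81.5 + (-15.222) + 14.76 − 24 = 57.038 → 57.0°C

57.0°C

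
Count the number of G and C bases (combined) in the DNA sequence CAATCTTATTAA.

Scanning the sequence gives G=0, A=5, T=5, C=2.
G+C = 0 + 2 = 2

2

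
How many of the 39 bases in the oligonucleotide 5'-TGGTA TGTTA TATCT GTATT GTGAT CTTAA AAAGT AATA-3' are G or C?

Counting bases: A=13, G=7, T=17, C=2
Total G or C: 7 + 2 = 9

9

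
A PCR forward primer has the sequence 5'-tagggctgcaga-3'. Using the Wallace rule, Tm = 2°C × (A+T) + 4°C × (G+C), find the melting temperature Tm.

Scanning the sequence gives T=2, C=2, G=5, A=3.
A+T = 5, G+C = 7
Tm = 2×5 + 4×7 = 38°C

38°C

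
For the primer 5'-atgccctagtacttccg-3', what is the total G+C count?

Base counts: C=6, A=3, G=3, T=5
Total G or C: 3 + 6 = 9

9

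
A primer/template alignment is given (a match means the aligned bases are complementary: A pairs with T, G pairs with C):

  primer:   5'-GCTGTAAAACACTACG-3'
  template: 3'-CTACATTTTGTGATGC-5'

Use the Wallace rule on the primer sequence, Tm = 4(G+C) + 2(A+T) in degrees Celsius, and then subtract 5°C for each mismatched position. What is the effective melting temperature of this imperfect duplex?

41°C

Primer base counts: A=6, T=3, G=3, C=4 → A+T=9, G+C=7
Perfect-match Tm = 2(9) + 4(7) = 18 + 28 = 46°C
Mismatches (positions where the bases are not complementary): 1 (at position 2)
Effective Tm = 46 − 1×5 = 46 − 5 = 41°C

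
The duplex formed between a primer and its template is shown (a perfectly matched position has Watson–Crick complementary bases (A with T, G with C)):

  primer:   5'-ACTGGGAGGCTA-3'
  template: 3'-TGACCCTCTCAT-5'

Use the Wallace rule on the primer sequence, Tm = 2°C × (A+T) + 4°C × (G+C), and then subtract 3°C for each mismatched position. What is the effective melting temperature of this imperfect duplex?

Primer base counts: A=3, T=2, G=5, C=2 → A+T=5, G+C=7
Perfect-match Tm = 2(5) + 4(7) = 10 + 28 = 38°C
Mismatches (positions where the bases are not complementary): 2 (at positions 9, 10)
Effective Tm = 38 − 2×3 = 38 − 6 = 32°C

32°C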